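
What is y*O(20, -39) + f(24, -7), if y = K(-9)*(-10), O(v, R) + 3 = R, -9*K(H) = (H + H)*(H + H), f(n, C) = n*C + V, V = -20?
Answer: -15308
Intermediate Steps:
f(n, C) = -20 + C*n (f(n, C) = n*C - 20 = C*n - 20 = -20 + C*n)
K(H) = -4*H²/9 (K(H) = -(H + H)*(H + H)/9 = -2*H*2*H/9 = -4*H²/9)
O(v, R) = -3 + R
y = 360 (y = -4/9*(-9)²*(-10) = -4/9*81*(-10) = -36*(-10) = 360)
y*O(20, -39) + f(24, -7) = 360*(-3 - 39) + (-20 - 7*24) = 360*(-42) + (-20 - 168) = -15120 - 188 = -15308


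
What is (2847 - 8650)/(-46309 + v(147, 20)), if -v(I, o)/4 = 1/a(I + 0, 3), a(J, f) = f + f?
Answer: 2487/19847 ≈ 0.12531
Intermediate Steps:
a(J, f) = 2*f
v(I, o) = -2/3 (v(I, o) = -4/(2*3) = -4/6 = -4*1/6 = -2/3)
(2847 - 8650)/(-46309 + v(147, 20)) = (2847 - 8650)/(-46309 - 2/3) = -5803/(-138929/3) = -5803*(-3/138929) = 2487/19847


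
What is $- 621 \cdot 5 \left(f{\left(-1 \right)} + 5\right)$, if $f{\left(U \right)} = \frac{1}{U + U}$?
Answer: $- \frac{27945}{2} \approx -13973.0$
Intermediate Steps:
$f{\left(U \right)} = \frac{1}{2 U}$
$- 621 \cdot 5 \left(f{\left(-1 \right)} + 5\right) = - 621 \cdot 5 \left(\frac{1}{2 \left(-1\right)} + 5\right) = - 621 \cdot 5 \left(\frac{1}{2} \left(-1\right) + 5\right) = - 621 \cdot 5 \left(- \frac{1}{2} + 5\right) = - 621 \cdot 5 \cdot \frac{9}{2} = \left(-621\right) \frac{45}{2} = - \frac{27945}{2}$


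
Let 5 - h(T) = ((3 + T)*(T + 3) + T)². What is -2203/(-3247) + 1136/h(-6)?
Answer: -919945/3247 ≈ -283.32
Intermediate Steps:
h(T) = 5 - (T + (3 + T)²)² (h(T) = 5 - ((3 + T)*(T + 3) + T)² = 5 - ((3 + T)*(3 + T) + T)² = 5 - ((3 + T)² + T)² = 5 - (T + (3 + T)²)²)
-2203/(-3247) + 1136/h(-6) = -2203/(-3247) + 1136/(5 - (-6 + (3 - 6)²)²) = -2203*(-1/3247) + 1136/(5 - (-6 + (-3)²)²) = 2203/3247 + 1136/(5 - (-6 + 9)²) = 2203/3247 + 1136/(5 - 1*3²) = 2203/3247 + 1136/(5 - 1*9) = 2203/3247 + 1136/(5 - 9) = 2203/3247 + 1136/(-4) = 2203/3247 + 1136*(-¼) = 2203/3247 - 284 = -919945/3247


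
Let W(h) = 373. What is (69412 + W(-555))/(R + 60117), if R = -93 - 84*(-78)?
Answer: 69785/66576 ≈ 1.0482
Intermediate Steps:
R = 6459 (R = -93 + 6552 = 6459)
(69412 + W(-555))/(R + 60117) = (69412 + 373)/(6459 + 60117) = 69785/66576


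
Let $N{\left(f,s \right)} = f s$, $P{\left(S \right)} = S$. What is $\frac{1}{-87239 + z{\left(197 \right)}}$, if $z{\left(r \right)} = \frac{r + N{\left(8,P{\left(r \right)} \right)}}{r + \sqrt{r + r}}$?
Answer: $- \frac{2834972}{247294345843} + \frac{3 \sqrt{394}}{494588691686} \approx -1.1464 \cdot 10^{-5}$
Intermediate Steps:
$z{\left(r \right)} = \frac{9 r}{r + \sqrt{2} \sqrt{r}}$ ($z{\left(r \right)} = \frac{r + 8 r}{r + \sqrt{r + r}} = \frac{9 r}{r + \sqrt{2 r}} = \frac{9 r}{r + \sqrt{2} \sqrt{r}}$)
$\frac{1}{-87239 + z{\left(197 \right)}} = \frac{1}{-87239 + 9 \cdot 197 \frac{1}{197 + \sqrt{2} \sqrt{197}}} = \frac{1}{-87239 + 9 \cdot 197 \frac{1}{197 + \sqrt{394}}} = \frac{1}{-87239 + \frac{1773}{197 + \sqrt{394}}}$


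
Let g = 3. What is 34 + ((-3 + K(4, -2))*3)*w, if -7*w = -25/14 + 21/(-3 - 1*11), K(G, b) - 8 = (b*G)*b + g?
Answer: 3322/49 ≈ 67.796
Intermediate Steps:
K(G, b) = 11 + G*b**2 (K(G, b) = 8 + ((b*G)*b + 3) = 8 + ((G*b)*b + 3) = 8 + (G*b**2 + 3) = 8 + (3 + G*b**2) = 11 + G*b**2)
w = 23/49 (w = -(-25/14 + 21/(-3 - 1*11))/7 = -(-25*1/14 + 21/(-3 - 11))/7 = -(-25/14 + 21/(-14))/7 = -(-25/14 + 21*(-1/14))/7 = -(-25/14 - 3/2)/7 = -1/7*(-23/7) = 23/49 ≈ 0.46939)
34 + ((-3 + K(4, -2))*3)*w = 34 + ((-3 + (11 + 4*(-2)**2))*3)*(23/49) = 34 + ((-3 + (11 + 4*4))*3)*(23/49) = 34 + ((-3 + (11 + 16))*3)*(23/49) = 34 + ((-3 + 27)*3)*(23/49) = 34 + (24*3)*(23/49) = 34 + 72*(23/49) = 34 + 1656/49 = 3322/49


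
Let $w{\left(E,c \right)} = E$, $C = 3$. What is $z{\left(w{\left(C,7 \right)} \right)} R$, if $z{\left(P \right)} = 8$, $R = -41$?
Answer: $-328$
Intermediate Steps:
$z{\left(w{\left(C,7 \right)} \right)} R = 8 \left(-41\right) = -328$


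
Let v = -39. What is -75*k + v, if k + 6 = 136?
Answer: -9789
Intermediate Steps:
k = 130 (k = -6 + 136 = 130)
-75*k + v = -75*130 - 39 = -9750 - 39 = -9789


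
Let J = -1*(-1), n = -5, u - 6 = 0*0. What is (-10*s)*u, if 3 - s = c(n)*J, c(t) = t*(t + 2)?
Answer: 720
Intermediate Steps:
u = 6 (u = 6 + 0*0 = 6 + 0 = 6)
J = 1
c(t) = t*(2 + t)
s = -12 (s = 3 - (-5*(2 - 5)) = 3 - (-5*(-3)) = 3 - 15 = -12)
(-10*s)*u = -10*(-12)*6 = 120*6 = 720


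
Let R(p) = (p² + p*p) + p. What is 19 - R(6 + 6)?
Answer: -281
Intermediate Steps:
R(p) = p + 2*p² (R(p) = (p² + p²) + p = 2*p² + p = p + 2*p²)
19 - R(6 + 6) = 19 - (6 + 6)*(1 + 2*(6 + 6)) = 19 - 12*(1 + 2*12) = 19 - 12*(1 + 24) = 19 - 12*25 = 19 - 1*300 = 19 - 300 = -281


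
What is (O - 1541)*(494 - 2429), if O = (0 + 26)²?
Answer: 1673775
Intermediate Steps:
O = 676 (O = 26² = 676)
(O - 1541)*(494 - 2429) = (676 - 1541)*(494 - 2429) = -865*(-1935) = 1673775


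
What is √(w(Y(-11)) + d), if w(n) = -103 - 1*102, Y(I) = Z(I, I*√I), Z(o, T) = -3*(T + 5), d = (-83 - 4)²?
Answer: 2*√1841 ≈ 85.814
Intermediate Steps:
d = 7569 (d = (-87)² = 7569)
Z(o, T) = -15 - 3*T (Z(o, T) = -3*(5 + T) = -15 - 3*T)
Y(I) = -15 - 3*I^(3/2) (Y(I) = -15 - 3*I*√I = -15 - 3*I^(3/2))
w(n) = -205 (w(n) = -103 - 102 = -205)
√(w(Y(-11)) + d) = √(-205 + 7569) = √7364 = 2*√1841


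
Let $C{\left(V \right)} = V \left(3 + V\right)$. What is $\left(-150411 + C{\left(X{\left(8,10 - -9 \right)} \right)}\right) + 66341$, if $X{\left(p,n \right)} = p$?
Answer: $-83982$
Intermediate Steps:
$\left(-150411 + C{\left(X{\left(8,10 - -9 \right)} \right)}\right) + 66341 = \left(-150411 + 8 \left(3 + 8\right)\right) + 66341 = \left(-150411 + 8 \cdot 11\right) + 66341 = \left(-150411 + 88\right) + 66341 = -150323 + 66341 = -83982$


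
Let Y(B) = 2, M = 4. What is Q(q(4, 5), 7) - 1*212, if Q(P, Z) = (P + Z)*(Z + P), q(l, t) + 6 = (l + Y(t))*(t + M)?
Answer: 2813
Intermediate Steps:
q(l, t) = -6 + (2 + l)*(4 + t) (q(l, t) = -6 + (l + 2)*(t + 4) = -6 + (2 + l)*(4 + t))
Q(P, Z) = (P + Z)² (Q(P, Z) = (P + Z)*(P + Z) = (P + Z)²)
Q(q(4, 5), 7) - 1*212 = ((2 + 2*5 + 4*4 + 4*5) + 7)² - 1*212 = ((2 + 10 + 16 + 20) + 7)² - 212 = (48 + 7)² - 212 = 55² - 212 = 3025 - 212 = 2813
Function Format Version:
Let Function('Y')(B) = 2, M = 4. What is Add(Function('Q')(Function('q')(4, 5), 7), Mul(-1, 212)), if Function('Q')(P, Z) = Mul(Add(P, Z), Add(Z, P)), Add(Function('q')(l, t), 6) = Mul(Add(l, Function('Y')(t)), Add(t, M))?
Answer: 2813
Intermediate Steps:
Function('q')(l, t) = Add(-6, Mul(Add(2, l), Add(4, t))) (Function('q')(l, t) = Add(-6, Mul(Add(l, 2), Add(t, 4))) = Add(-6, Mul(Add(2, l), Add(4, t))))
Function('Q')(P, Z) = Pow(Add(P, Z), 2) (Function('Q')(P, Z) = Mul(Add(P, Z), Add(P, Z)) = Pow(Add(P, Z), 2))
Add(Function('Q')(Function('q')(4, 5), 7), Mul(-1, 212)) = Add(Pow(Add(Add(2, Mul(2, 5), Mul(4, 4), Mul(4, 5)), 7), 2), Mul(-1, 212)) = Add(Pow(Add(Add(2, 10, 16, 20), 7), 2), -212) = Add(Pow(Add(48, 7), 2), -212) = Add(Pow(55, 2), -212) = Add(3025, -212) = 2813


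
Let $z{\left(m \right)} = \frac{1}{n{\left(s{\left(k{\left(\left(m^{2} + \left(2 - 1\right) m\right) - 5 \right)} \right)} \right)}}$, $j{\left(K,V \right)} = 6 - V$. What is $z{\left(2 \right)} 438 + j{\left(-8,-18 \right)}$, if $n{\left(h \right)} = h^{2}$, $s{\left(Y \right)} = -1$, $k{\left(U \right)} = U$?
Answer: $462$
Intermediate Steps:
$z{\left(m \right)} = 1$ ($z{\left(m \right)} = \frac{1}{\left(-1\right)^{2}} = 1^{-1} = 1$)
$z{\left(2 \right)} 438 + j{\left(-8,-18 \right)} = 1 \cdot 438 + \left(6 - -18\right) = 438 + \left(6 + 18\right) = 438 + 24 = 462$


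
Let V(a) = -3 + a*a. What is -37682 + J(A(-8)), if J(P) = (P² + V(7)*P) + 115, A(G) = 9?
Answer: -37072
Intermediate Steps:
V(a) = -3 + a²
J(P) = 115 + P² + 46*P (J(P) = (P² + (-3 + 7²)*P) + 115 = (P² + (-3 + 49)*P) + 115 = (P² + 46*P) + 115 = 115 + P² + 46*P)
-37682 + J(A(-8)) = -37682 + (115 + 9² + 46*9) = -37682 + (115 + 81 + 414) = -37682 + 610 = -37072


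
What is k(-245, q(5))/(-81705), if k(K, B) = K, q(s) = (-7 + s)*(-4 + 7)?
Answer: 49/16341 ≈ 0.0029986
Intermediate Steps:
q(s) = -21 + 3*s (q(s) = (-7 + s)*3 = -21 + 3*s)
k(-245, q(5))/(-81705) = -245/(-81705) = -245*(-1/81705) = 49/16341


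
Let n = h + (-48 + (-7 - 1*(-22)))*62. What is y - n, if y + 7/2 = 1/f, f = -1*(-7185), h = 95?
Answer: 27985577/14370 ≈ 1947.5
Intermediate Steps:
f = 7185
n = -1951 (n = 95 + (-48 + (-7 - 1*(-22)))*62 = 95 + (-48 + (-7 + 22))*62 = 95 + (-48 + 15)*62 = 95 - 33*62 = 95 - 2046 = -1951)
y = -50293/14370 (y = -7/2 + 1/7185 = -50293/14370 ≈ -3.4999)
y - n = -50293/14370 - 1*(-1951) = -50293/14370 + 1951 = 27985577/14370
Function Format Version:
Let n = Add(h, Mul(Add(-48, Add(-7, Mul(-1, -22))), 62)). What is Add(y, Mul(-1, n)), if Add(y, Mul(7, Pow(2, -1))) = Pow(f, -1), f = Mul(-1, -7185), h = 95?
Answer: Rational(27985577, 14370) ≈ 1947.5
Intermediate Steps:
f = 7185
n = -1951 (n = Add(95, Mul(Add(-48, Add(-7, Mul(-1, -22))), 62)) = Add(95, Mul(Add(-48, Add(-7, 22)), 62)) = Add(95, Mul(Add(-48, 15), 62)) = Add(95, Mul(-33, 62)) = Add(95, -2046) = -1951)
y = Rational(-50293, 14370) (y = Add(Rational(-7, 2), Pow(7185, -1)) = Add(Rational(-7, 2), Rational(1, 7185)) = Rational(-50293, 14370) ≈ -3.4999)
Add(y, Mul(-1, n)) = Add(Rational(-50293, 14370), Mul(-1, -1951)) = Add(Rational(-50293, 14370), 1951) = Rational(27985577, 14370)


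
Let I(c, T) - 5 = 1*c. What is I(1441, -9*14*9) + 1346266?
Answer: 1347712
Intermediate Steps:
I(c, T) = 5 + c (I(c, T) = 5 + 1*c = 5 + c)
I(1441, -9*14*9) + 1346266 = (5 + 1441) + 1346266 = 1446 + 1346266 = 1347712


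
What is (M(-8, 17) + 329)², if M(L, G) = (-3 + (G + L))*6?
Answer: 133225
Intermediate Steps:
M(L, G) = -18 + 6*G + 6*L (M(L, G) = (-3 + G + L)*6 = -18 + 6*G + 6*L)
(M(-8, 17) + 329)² = ((-18 + 6*17 + 6*(-8)) + 329)² = ((-18 + 102 - 48) + 329)² = (36 + 329)² = 365² = 133225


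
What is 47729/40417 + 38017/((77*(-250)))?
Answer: -88249977/111146750 ≈ -0.79399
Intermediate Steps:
47729/40417 + 38017/((77*(-250))) = 47729*(1/40417) + 38017/(-19250) = 47729/40417 + 38017*(-1/19250) = 47729/40417 - 5431/2750 = -88249977/111146750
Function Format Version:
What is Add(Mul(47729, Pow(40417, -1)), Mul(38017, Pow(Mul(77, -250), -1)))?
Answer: Rational(-88249977, 111146750) ≈ -0.79399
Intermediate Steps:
Add(Mul(47729, Pow(40417, -1)), Mul(38017, Pow(Mul(77, -250), -1))) = Add(Mul(47729, Rational(1, 40417)), Mul(38017, Pow(-19250, -1))) = Add(Rational(47729, 40417), Mul(38017, Rational(-1, 19250))) = Add(Rational(47729, 40417), Rational(-5431, 2750)) = Rational(-88249977, 111146750)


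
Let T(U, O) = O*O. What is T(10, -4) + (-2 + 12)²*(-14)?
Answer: -1384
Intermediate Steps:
T(U, O) = O²
T(10, -4) + (-2 + 12)²*(-14) = (-4)² + (-2 + 12)²*(-14) = 16 + 10²*(-14) = 16 + 100*(-14) = 16 - 1400 = -1384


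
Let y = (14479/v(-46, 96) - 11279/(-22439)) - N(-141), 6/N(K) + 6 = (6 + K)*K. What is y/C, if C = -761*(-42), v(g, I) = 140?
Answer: 2070814119043/636883786290360 ≈ 0.0032515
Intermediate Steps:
N(K) = 6/(-6 + K*(6 + K)) (N(K) = 6/(-6 + (6 + K)*K) = 6/(-6 + K*(6 + K)))
C = 31962
y = 2070814119043/19926280780 (y = (14479/140 - 11279/(-22439)) - 6/(-6 + (-141)² + 6*(-141)) = (14479*(1/140) - 11279*(-1/22439)) - 6/(-6 + 19881 - 846) = (14479/140 + 11279/22439) - 6/19029 = 326473341/3141460 - 6/19029 = 326473341/3141460 - 1*2/6343 = 326473341/3141460 - 2/6343 = 2070814119043/19926280780 ≈ 103.92)
y/C = (2070814119043/19926280780)/31962 = (2070814119043/19926280780)*(1/31962) = 2070814119043/636883786290360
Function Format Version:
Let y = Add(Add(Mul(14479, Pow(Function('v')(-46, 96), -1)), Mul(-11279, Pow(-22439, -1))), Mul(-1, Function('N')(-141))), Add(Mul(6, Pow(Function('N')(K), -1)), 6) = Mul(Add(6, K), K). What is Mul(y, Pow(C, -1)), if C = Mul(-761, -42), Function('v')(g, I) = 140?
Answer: Rational(2070814119043, 636883786290360) ≈ 0.0032515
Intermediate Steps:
Function('N')(K) = Mul(6, Pow(Add(-6, Mul(K, Add(6, K))), -1)) (Function('N')(K) = Mul(6, Pow(Add(-6, Mul(Add(6, K), K)), -1)) = Mul(6, Pow(Add(-6, Mul(K, Add(6, K))), -1)))
C = 31962
y = Rational(2070814119043, 19926280780) (y = Add(Add(Mul(14479, Pow(140, -1)), Mul(-11279, Pow(-22439, -1))), Mul(-1, Mul(6, Pow(Add(-6, Pow(-141, 2), Mul(6, -141)), -1)))) = Add(Add(Mul(14479, Rational(1, 140)), Mul(-11279, Rational(-1, 22439))), Mul(-1, Mul(6, Pow(Add(-6, 19881, -846), -1)))) = Add(Add(Rational(14479, 140), Rational(11279, 22439)), Mul(-1, Mul(6, Pow(19029, -1)))) = Add(Rational(326473341, 3141460), Mul(-1, Mul(6, Rational(1, 19029)))) = Add(Rational(326473341, 3141460), Mul(-1, Rational(2, 6343))) = Add(Rational(326473341, 3141460), Rational(-2, 6343)) = Rational(2070814119043, 19926280780) ≈ 103.92)
Mul(y, Pow(C, -1)) = Mul(Rational(2070814119043, 19926280780), Pow(31962, -1)) = Mul(Rational(2070814119043, 19926280780), Rational(1, 31962)) = Rational(2070814119043, 636883786290360)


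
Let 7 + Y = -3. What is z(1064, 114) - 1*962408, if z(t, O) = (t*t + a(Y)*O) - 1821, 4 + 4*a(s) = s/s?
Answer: 335563/2 ≈ 1.6778e+5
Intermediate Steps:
Y = -10 (Y = -7 - 3 = -10)
a(s) = -¾ (a(s) = -1 + (s/s)/4 = -1 + (¼)*1 = -1 + ¼ = -¾)
z(t, O) = -1821 + t² - 3*O/4 (z(t, O) = (t*t - 3*O/4) - 1821 = (t² - 3*O/4) - 1821 = -1821 + t² - 3*O/4)
z(1064, 114) - 1*962408 = (-1821 + 1064² - ¾*114) - 1*962408 = (-1821 + 1132096 - 171/2) - 962408 = 2260379/2 - 962408 = 335563/2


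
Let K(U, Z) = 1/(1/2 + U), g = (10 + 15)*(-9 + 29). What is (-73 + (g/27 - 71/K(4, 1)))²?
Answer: 407838025/2916 ≈ 1.3986e+5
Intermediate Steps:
g = 500 (g = 25*20 = 500)
K(U, Z) = 1/(½ + U)
(-73 + (g/27 - 71/K(4, 1)))² = (-73 + (500/27 - 71/(2/(1 + 2*4))))² = (-73 + (500*(1/27) - 71/(2/(1 + 8))))² = (-73 + (500/27 - 71/(2/9)))² = (-73 + (500/27 - 71/(2*(⅑))))² = (-73 + (500/27 - 71/2/9))² = (-73 + (500/27 - 71*9/2))² = (-73 + (500/27 - 639/2))² = (-73 - 16253/54)² = (-20195/54)² = 407838025/2916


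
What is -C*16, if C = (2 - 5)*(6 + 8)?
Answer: 672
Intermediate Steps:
C = -42 (C = -3*14 = -42)
-C*16 = -1*(-42)*16 = 42*16 = 672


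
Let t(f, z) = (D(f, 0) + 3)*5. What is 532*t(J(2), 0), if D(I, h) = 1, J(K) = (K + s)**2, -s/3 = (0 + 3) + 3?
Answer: 10640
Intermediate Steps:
s = -18 (s = -3*((0 + 3) + 3) = -3*(3 + 3) = -3*6 = -18)
J(K) = (-18 + K)**2 (J(K) = (K - 18)**2 = (-18 + K)**2)
t(f, z) = 20 (t(f, z) = (1 + 3)*5 = 4*5 = 20)
532*t(J(2), 0) = 532*20 = 10640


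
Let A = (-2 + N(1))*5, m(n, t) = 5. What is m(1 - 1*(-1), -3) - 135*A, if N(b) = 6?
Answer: -2695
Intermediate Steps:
A = 20 (A = (-2 + 6)*5 = 4*5 = 20)
m(1 - 1*(-1), -3) - 135*A = 5 - 135*20 = 5 - 2700 = -2695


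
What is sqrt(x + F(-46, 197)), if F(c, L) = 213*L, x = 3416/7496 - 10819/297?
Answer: sqrt(360763783837545)/92763 ≈ 204.76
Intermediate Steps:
x = -10010584/278289 (x = 3416*(1/7496) - 10819*1/297 = 427/937 - 10819/297 = -10010584/278289 ≈ -35.972)
sqrt(x + F(-46, 197)) = sqrt(-10010584/278289 + 213*197) = sqrt(-10010584/278289 + 41961) = sqrt(11667274145/278289) = sqrt(360763783837545)/92763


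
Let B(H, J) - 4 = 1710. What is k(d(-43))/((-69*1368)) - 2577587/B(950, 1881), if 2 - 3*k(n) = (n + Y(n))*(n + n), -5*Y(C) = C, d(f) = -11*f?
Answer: -911621531663/606704580 ≈ -1502.6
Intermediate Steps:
Y(C) = -C/5
B(H, J) = 1714 (B(H, J) = 4 + 1710 = 1714)
k(n) = 2/3 - 8*n**2/15 (k(n) = 2/3 - (n - n/5)*(n + n)/3 = 2/3 - 4*n/5*2*n/3 = 2/3 - 8*n**2/15)
k(d(-43))/((-69*1368)) - 2577587/B(950, 1881) = (2/3 - 8*(-11*(-43))**2/15)/((-69*1368)) - 2577587/1714 = (2/3 - 8/15*473**2)/(-94392) - 2577587*1/1714 = (2/3 - 8/15*223729)*(-1/94392) - 2577587/1714 = (2/3 - 1789832/15)*(-1/94392) - 2577587/1714 = -1789822/15*(-1/94392) - 2577587/1714 = 894911/707940 - 2577587/1714 = -911621531663/606704580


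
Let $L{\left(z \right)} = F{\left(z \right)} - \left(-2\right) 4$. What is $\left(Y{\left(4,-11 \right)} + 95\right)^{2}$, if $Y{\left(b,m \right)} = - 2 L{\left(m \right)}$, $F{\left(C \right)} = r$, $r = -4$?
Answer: $7569$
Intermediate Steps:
$F{\left(C \right)} = -4$
$L{\left(z \right)} = 4$ ($L{\left(z \right)} = -4 - \left(-2\right) 4 = -4 - -8 = -4 + 8 = 4$)
$Y{\left(b,m \right)} = -8$ ($Y{\left(b,m \right)} = \left(-2\right) 4 = -8$)
$\left(Y{\left(4,-11 \right)} + 95\right)^{2} = \left(-8 + 95\right)^{2} = 87^{2} = 7569$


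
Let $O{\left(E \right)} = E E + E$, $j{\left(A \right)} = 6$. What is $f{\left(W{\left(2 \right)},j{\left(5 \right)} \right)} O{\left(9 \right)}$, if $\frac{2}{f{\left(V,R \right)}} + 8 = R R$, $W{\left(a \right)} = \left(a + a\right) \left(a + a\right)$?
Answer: $\frac{45}{7} \approx 6.4286$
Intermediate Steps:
$W{\left(a \right)} = 4 a^{2}$ ($W{\left(a \right)} = 2 a 2 a = 4 a^{2}$)
$O{\left(E \right)} = E + E^{2}$ ($O{\left(E \right)} = E^{2} + E = E + E^{2}$)
$f{\left(V,R \right)} = \frac{2}{-8 + R^{2}}$ ($f{\left(V,R \right)} = \frac{2}{-8 + R R} = \frac{2}{-8 + R^{2}}$)
$f{\left(W{\left(2 \right)},j{\left(5 \right)} \right)} O{\left(9 \right)} = \frac{2}{-8 + 6^{2}} \cdot 9 \left(1 + 9\right) = \frac{2}{-8 + 36} \cdot 9 \cdot 10 = \frac{2}{28} \cdot 90 = 2 \cdot \frac{1}{28} \cdot 90 = \frac{1}{14} \cdot 90 = \frac{45}{7}$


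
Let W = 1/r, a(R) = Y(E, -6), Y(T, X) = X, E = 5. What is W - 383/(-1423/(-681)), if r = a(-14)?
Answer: -1566361/8538 ≈ -183.46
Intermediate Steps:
a(R) = -6
r = -6
W = -⅙ (W = 1/(-6) = -⅙ ≈ -0.16667)
W - 383/(-1423/(-681)) = -⅙ - 383/(-1423/(-681)) = -⅙ - 383/(-1423*(-1/681)) = -⅙ - 383/(1423/681) = -⅙ + (681/1423)*(-383) = -⅙ - 260823/1423 = -1566361/8538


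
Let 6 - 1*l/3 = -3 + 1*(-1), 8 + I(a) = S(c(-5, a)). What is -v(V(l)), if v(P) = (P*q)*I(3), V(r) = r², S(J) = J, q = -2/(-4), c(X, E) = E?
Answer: 2250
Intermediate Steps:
q = ½ (q = -2*(-¼) = ½ ≈ 0.50000)
I(a) = -8 + a
l = 30 (l = 18 - 3*(-3 + 1*(-1)) = 18 - 3*(-3 - 1) = 18 - 3*(-4) = 18 + 12 = 30)
v(P) = -5*P/2 (v(P) = (P*(½))*(-8 + 3) = (P/2)*(-5) = -5*P/2)
-v(V(l)) = -(-5)*30²/2 = -(-5)*900/2 = -1*(-2250) = 2250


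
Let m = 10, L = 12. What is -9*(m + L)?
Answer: -198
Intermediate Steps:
-9*(m + L) = -9*(10 + 12) = -9*22 = -198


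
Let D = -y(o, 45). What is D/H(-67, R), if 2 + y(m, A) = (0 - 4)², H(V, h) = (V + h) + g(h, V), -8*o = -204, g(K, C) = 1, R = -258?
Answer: 7/162 ≈ 0.043210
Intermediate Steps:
o = 51/2 (o = -⅛*(-204) = 51/2 ≈ 25.500)
H(V, h) = 1 + V + h (H(V, h) = (V + h) + 1 = 1 + V + h)
y(m, A) = 14 (y(m, A) = -2 + (0 - 4)² = -2 + (-4)² = -2 + 16 = 14)
D = -14 (D = -1*14 = -14)
D/H(-67, R) = -14/(1 - 67 - 258) = -14/(-324) = -14*(-1/324) = 7/162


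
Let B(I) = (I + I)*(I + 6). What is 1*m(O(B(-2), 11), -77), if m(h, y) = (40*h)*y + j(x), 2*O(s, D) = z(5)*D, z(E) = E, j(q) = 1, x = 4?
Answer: -84699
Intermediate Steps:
B(I) = 2*I*(6 + I) (B(I) = (2*I)*(6 + I) = 2*I*(6 + I))
O(s, D) = 5*D/2 (O(s, D) = (5*D)/2 = 5*D/2)
m(h, y) = 1 + 40*h*y (m(h, y) = (40*h)*y + 1 = 40*h*y + 1 = 1 + 40*h*y)
1*m(O(B(-2), 11), -77) = 1*(1 + 40*((5/2)*11)*(-77)) = 1*(1 + 40*(55/2)*(-77)) = 1*(1 - 84700) = 1*(-84699) = -84699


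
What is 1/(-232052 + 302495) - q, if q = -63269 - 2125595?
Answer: 154190146753/70443 ≈ 2.1889e+6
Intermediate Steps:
q = -2188864
1/(-232052 + 302495) - q = 1/(-232052 + 302495) - 1*(-2188864) = 1/70443 + 2188864 = 154190146753/70443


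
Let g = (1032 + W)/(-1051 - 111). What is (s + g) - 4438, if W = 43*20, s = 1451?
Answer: -1736393/581 ≈ -2988.6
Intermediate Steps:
W = 860
g = -946/581 (g = (1032 + 860)/(-1051 - 111) = 1892/(-1162) = 1892*(-1/1162) = -946/581 ≈ -1.6282)
(s + g) - 4438 = (1451 - 946/581) - 4438 = 842085/581 - 4438 = -1736393/581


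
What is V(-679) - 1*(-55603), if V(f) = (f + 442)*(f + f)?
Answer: 377449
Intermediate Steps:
V(f) = 2*f*(442 + f) (V(f) = (442 + f)*(2*f) = 2*f*(442 + f))
V(-679) - 1*(-55603) = 2*(-679)*(442 - 679) - 1*(-55603) = 2*(-679)*(-237) + 55603 = 321846 + 55603 = 377449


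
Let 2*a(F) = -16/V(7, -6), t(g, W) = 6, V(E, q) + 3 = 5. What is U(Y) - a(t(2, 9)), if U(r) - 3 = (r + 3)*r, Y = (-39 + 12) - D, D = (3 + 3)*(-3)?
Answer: 61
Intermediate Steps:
V(E, q) = 2 (V(E, q) = -3 + 5 = 2)
a(F) = -4 (a(F) = (-16/2)/2 = (-16*1/2)/2 = (1/2)*(-8) = -4)
D = -18 (D = 6*(-3) = -18)
Y = -9 (Y = (-39 + 12) - 1*(-18) = -27 + 18 = -9)
U(r) = 3 + r*(3 + r) (U(r) = 3 + (r + 3)*r = 3 + (3 + r)*r = 3 + r*(3 + r))
U(Y) - a(t(2, 9)) = (3 + (-9)**2 + 3*(-9)) - 1*(-4) = (3 + 81 - 27) + 4 = 57 + 4 = 61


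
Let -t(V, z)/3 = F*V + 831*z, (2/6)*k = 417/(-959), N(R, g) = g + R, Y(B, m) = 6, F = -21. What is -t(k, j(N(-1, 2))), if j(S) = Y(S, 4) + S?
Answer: 2402046/137 ≈ 17533.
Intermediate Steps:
N(R, g) = R + g
k = -1251/959 (k = 3*(417/(-959)) = 3*(417*(-1/959)) = 3*(-417/959) = -1251/959 ≈ -1.3045)
j(S) = 6 + S
t(V, z) = -2493*z + 63*V (t(V, z) = -3*(-21*V + 831*z) = -2493*z + 63*V)
-t(k, j(N(-1, 2))) = -(-2493*(6 + (-1 + 2)) + 63*(-1251/959)) = -(-2493*(6 + 1) - 11259/137) = -(-2493*7 - 11259/137) = -(-17451 - 11259/137) = -1*(-2402046/137) = 2402046/137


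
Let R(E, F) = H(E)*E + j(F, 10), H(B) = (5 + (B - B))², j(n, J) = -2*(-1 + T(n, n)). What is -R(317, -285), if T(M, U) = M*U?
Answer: 154523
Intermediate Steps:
j(n, J) = 2 - 2*n² (j(n, J) = -2*(-1 + n*n) = -2*(-1 + n²) = 2 - 2*n²)
H(B) = 25 (H(B) = (5 + 0)² = 5² = 25)
R(E, F) = 2 - 2*F² + 25*E (R(E, F) = 25*E + (2 - 2*F²) = 2 - 2*F² + 25*E)
-R(317, -285) = -(2 - 2*(-285)² + 25*317) = -(2 - 2*81225 + 7925) = -(2 - 162450 + 7925) = -1*(-154523) = 154523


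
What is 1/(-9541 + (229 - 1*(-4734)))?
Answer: -1/4578 ≈ -0.00021844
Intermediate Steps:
1/(-9541 + (229 - 1*(-4734))) = 1/(-9541 + (229 + 4734)) = 1/(-9541 + 4963) = 1/(-4578) = -1/4578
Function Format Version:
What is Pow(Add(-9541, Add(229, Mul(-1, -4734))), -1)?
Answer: Rational(-1, 4578) ≈ -0.00021844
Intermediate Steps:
Pow(Add(-9541, Add(229, Mul(-1, -4734))), -1) = Pow(Add(-9541, Add(229, 4734)), -1) = Pow(Add(-9541, 4963), -1) = Pow(-4578, -1) = Rational(-1, 4578)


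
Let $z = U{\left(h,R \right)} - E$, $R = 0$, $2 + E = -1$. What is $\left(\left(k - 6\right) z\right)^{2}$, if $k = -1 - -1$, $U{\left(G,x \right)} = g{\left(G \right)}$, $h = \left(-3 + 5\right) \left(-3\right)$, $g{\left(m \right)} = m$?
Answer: $324$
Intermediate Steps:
$E = -3$ ($E = -2 - 1 = -3$)
$h = -6$ ($h = 2 \left(-3\right) = -6$)
$U{\left(G,x \right)} = G$
$k = 0$ ($k = -1 + 1 = 0$)
$z = -3$ ($z = -6 - -3 = -6 + 3 = -3$)
$\left(\left(k - 6\right) z\right)^{2} = \left(\left(0 - 6\right) \left(-3\right)\right)^{2} = \left(\left(-6\right) \left(-3\right)\right)^{2} = 18^{2} = 324$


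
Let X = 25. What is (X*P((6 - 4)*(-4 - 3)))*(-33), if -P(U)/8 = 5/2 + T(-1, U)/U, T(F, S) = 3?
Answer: 105600/7 ≈ 15086.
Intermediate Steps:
P(U) = -20 - 24/U (P(U) = -8*(5/2 + 3/U) = -20 - 24/U)
(X*P((6 - 4)*(-4 - 3)))*(-33) = (25*(-20 - 24*1/((-4 - 3)*(6 - 4))))*(-33) = (25*(-20 - 24/(2*(-7))))*(-33) = (25*(-20 - 24/(-14)))*(-33) = (25*(-20 - 24*(-1/14)))*(-33) = (25*(-20 + 12/7))*(-33) = (25*(-128/7))*(-33) = -3200/7*(-33) = 105600/7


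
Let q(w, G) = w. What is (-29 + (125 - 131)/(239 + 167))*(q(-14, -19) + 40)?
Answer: -153140/203 ≈ -754.38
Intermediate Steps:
(-29 + (125 - 131)/(239 + 167))*(q(-14, -19) + 40) = (-29 + (125 - 131)/(239 + 167))*(-14 + 40) = (-29 - 6/406)*26 = (-29 - 6*1/406)*26 = (-29 - 3/203)*26 = -5890/203*26 = -153140/203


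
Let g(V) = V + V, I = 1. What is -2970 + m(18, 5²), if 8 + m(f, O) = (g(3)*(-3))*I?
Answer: -2996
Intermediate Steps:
g(V) = 2*V
m(f, O) = -26 (m(f, O) = -8 + ((2*3)*(-3))*1 = -8 + (6*(-3))*1 = -8 - 18*1 = -8 - 18 = -26)
-2970 + m(18, 5²) = -2970 - 26 = -2996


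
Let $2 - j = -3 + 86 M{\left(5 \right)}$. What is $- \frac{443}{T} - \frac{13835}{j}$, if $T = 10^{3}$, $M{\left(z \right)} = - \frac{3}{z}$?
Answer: $- \frac{69300369}{283000} \approx -244.88$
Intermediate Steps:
$T = 1000$
$j = \frac{283}{5}$ ($j = 2 - \left(-3 + 86 \left(- \frac{3}{5}\right)\right) = 2 - \left(-3 - \frac{258}{5}\right) = 2 - - \frac{273}{5} = 2 + \frac{273}{5} = \frac{283}{5} \approx 56.6$)
$- \frac{443}{T} - \frac{13835}{j} = - \frac{443}{1000} - \frac{13835}{\frac{283}{5}} = \left(-443\right) \frac{1}{1000} - \frac{69175}{283} = - \frac{443}{1000} - \frac{69175}{283} = - \frac{69300369}{283000}$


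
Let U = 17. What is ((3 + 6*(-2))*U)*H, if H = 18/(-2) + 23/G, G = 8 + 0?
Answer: 7497/8 ≈ 937.13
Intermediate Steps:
G = 8
H = -49/8 (H = 18/(-2) + 23/8 = 18*(-½) + 23*(⅛) = -9 + 23/8 = -49/8 ≈ -6.1250)
((3 + 6*(-2))*U)*H = ((3 + 6*(-2))*17)*(-49/8) = ((3 - 12)*17)*(-49/8) = -9*17*(-49/8) = -153*(-49/8) = 7497/8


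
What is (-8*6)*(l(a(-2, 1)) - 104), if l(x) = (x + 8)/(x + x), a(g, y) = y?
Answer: 4776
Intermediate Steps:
l(x) = (8 + x)/(2*x) (l(x) = (8 + x)/((2*x)) = (8 + x)*(1/(2*x)) = (8 + x)/(2*x))
(-8*6)*(l(a(-2, 1)) - 104) = (-8*6)*((½)*(8 + 1)/1 - 104) = -48*((½)*1*9 - 104) = -48*(9/2 - 104) = -48*(-199/2) = 4776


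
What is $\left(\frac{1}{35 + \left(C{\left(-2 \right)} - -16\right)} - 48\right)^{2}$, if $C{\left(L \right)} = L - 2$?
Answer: $\frac{5085025}{2209} \approx 2302.0$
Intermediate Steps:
$C{\left(L \right)} = -2 + L$
$\left(\frac{1}{35 + \left(C{\left(-2 \right)} - -16\right)} - 48\right)^{2} = \left(\frac{1}{35 - -12} - 48\right)^{2} = \left(\frac{1}{35 + \left(-4 + 16\right)} - 48\right)^{2} = \left(\frac{1}{35 + 12} - 48\right)^{2} = \left(\frac{1}{47} - 48\right)^{2} = \left(- \frac{2255}{47}\right)^{2} = \frac{5085025}{2209}$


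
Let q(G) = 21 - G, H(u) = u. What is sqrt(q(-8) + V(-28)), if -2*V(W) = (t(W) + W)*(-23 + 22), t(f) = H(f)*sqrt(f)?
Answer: sqrt(15 - 28*I*sqrt(7)) ≈ 6.7299 - 5.5038*I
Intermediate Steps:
t(f) = f**(3/2) (t(f) = f*sqrt(f) = f**(3/2))
V(W) = W/2 + W**(3/2)/2 (V(W) = -(W**(3/2) + W)*(-23 + 22)/2 = -(W + W**(3/2))*(-1)/2 = -(-W - W**(3/2))/2 = W/2 + W**(3/2)/2)
sqrt(q(-8) + V(-28)) = sqrt((21 - 1*(-8)) + ((1/2)*(-28) + (-28)**(3/2)/2)) = sqrt((21 + 8) + (-14 + (-56*I*sqrt(7))/2)) = sqrt(29 + (-14 - 28*I*sqrt(7))) = sqrt(15 - 28*I*sqrt(7))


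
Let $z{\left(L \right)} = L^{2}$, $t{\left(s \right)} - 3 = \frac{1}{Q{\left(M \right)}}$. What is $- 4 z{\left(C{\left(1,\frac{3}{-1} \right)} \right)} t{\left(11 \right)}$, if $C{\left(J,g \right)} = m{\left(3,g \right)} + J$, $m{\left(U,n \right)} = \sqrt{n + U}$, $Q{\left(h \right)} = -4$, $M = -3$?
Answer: $-11$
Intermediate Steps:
$m{\left(U,n \right)} = \sqrt{U + n}$
$t{\left(s \right)} = \frac{11}{4}$ ($t{\left(s \right)} = 3 + \frac{1}{-4} = 3 - \frac{1}{4} = \frac{11}{4}$)
$C{\left(J,g \right)} = J + \sqrt{3 + g}$ ($C{\left(J,g \right)} = \sqrt{3 + g} + J = J + \sqrt{3 + g}$)
$- 4 z{\left(C{\left(1,\frac{3}{-1} \right)} \right)} t{\left(11 \right)} = - 4 \left(1 + \sqrt{3 + \frac{3}{-1}}\right)^{2} \cdot \frac{11}{4} = - 4 \left(1 + \sqrt{3 + 3 \left(-1\right)}\right)^{2} \cdot \frac{11}{4} = - 4 \left(1 + \sqrt{3 - 3}\right)^{2} \cdot \frac{11}{4} = - 4 \left(1 + \sqrt{0}\right)^{2} \cdot \frac{11}{4} = - 4 \left(1 + 0\right)^{2} \cdot \frac{11}{4} = - 4 \cdot 1^{2} \cdot \frac{11}{4} = \left(-4\right) 1 \cdot \frac{11}{4} = \left(-4\right) \frac{11}{4} = -11$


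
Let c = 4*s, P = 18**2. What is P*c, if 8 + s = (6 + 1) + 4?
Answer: 3888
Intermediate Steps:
s = 3 (s = -8 + ((6 + 1) + 4) = -8 + (7 + 4) = -8 + 11 = 3)
P = 324
c = 12 (c = 4*3 = 12)
P*c = 324*12 = 3888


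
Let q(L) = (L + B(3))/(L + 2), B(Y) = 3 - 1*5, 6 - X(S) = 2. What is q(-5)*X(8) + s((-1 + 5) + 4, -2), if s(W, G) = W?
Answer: 52/3 ≈ 17.333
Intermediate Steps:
X(S) = 4 (X(S) = 6 - 1*2 = 6 - 2 = 4)
B(Y) = -2 (B(Y) = 3 - 5 = -2)
q(L) = (-2 + L)/(2 + L) (q(L) = (L - 2)/(L + 2) = (-2 + L)/(2 + L))
q(-5)*X(8) + s((-1 + 5) + 4, -2) = ((-2 - 5)/(2 - 5))*4 + ((-1 + 5) + 4) = (-7/(-3))*4 + (4 + 4) = -⅓*(-7)*4 + 8 = (7/3)*4 + 8 = 28/3 + 8 = 52/3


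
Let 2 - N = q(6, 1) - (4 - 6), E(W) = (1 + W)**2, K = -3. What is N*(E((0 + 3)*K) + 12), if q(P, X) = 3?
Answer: -228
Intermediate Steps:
N = -3 (N = 2 - (3 - (4 - 6)) = 2 - (3 - 1*(-2)) = 2 - (3 + 2) = 2 - 1*5 = 2 - 5 = -3)
N*(E((0 + 3)*K) + 12) = -3*((1 + (0 + 3)*(-3))**2 + 12) = -3*((1 + 3*(-3))**2 + 12) = -3*((1 - 9)**2 + 12) = -3*((-8)**2 + 12) = -3*(64 + 12) = -3*76 = -228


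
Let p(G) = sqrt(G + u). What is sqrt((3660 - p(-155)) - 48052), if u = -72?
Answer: sqrt(-44392 - I*sqrt(227)) ≈ 0.0358 - 210.69*I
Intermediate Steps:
p(G) = sqrt(-72 + G) (p(G) = sqrt(G - 72) = sqrt(-72 + G))
sqrt((3660 - p(-155)) - 48052) = sqrt((3660 - sqrt(-72 - 155)) - 48052) = sqrt((3660 - sqrt(-227)) - 48052) = sqrt((3660 - I*sqrt(227)) - 48052) = sqrt(-44392 - I*sqrt(227))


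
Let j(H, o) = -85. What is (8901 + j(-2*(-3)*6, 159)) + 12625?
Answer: 21441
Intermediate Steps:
(8901 + j(-2*(-3)*6, 159)) + 12625 = (8901 - 85) + 12625 = 8816 + 12625 = 21441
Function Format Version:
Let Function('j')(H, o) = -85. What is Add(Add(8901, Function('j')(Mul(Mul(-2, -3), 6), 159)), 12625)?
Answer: 21441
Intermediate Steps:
Add(Add(8901, Function('j')(Mul(Mul(-2, -3), 6), 159)), 12625) = Add(Add(8901, -85), 12625) = Add(8816, 12625) = 21441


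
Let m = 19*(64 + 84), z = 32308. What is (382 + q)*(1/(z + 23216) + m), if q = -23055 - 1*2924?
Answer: -3996548917933/55524 ≈ -7.1979e+7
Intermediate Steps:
q = -25979 (q = -23055 - 2924 = -25979)
m = 2812 (m = 19*148 = 2812)
(382 + q)*(1/(z + 23216) + m) = (382 - 25979)*(1/(32308 + 23216) + 2812) = -25597*(1/55524 + 2812) = -25597*156133489/55524 = -3996548917933/55524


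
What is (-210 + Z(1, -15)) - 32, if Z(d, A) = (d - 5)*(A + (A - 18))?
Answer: -50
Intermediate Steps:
Z(d, A) = (-18 + 2*A)*(-5 + d) (Z(d, A) = (-5 + d)*(A + (-18 + A)) = (-5 + d)*(-18 + 2*A) = (-18 + 2*A)*(-5 + d))
(-210 + Z(1, -15)) - 32 = (-210 + (90 - 18*1 - 10*(-15) + 2*(-15)*1)) - 32 = (-210 + (90 - 18 + 150 - 30)) - 32 = (-210 + 192) - 32 = -18 - 32 = -50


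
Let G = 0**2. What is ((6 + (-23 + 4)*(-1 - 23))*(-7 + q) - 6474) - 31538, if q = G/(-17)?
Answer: -41246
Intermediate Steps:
G = 0
q = 0 (q = 0/(-17) = 0*(-1/17) = 0)
((6 + (-23 + 4)*(-1 - 23))*(-7 + q) - 6474) - 31538 = ((6 + (-23 + 4)*(-1 - 23))*(-7 + 0) - 6474) - 31538 = ((6 - 19*(-24))*(-7) - 6474) - 31538 = ((6 + 456)*(-7) - 6474) - 31538 = (462*(-7) - 6474) - 31538 = (-3234 - 6474) - 31538 = -9708 - 31538 = -41246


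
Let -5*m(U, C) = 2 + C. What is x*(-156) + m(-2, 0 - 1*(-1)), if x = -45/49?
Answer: 34953/245 ≈ 142.67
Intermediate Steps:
m(U, C) = -2/5 - C/5 (m(U, C) = -(2 + C)/5 = -2/5 - C/5)
x = -45/49 (x = -45*1/49 = -45/49 ≈ -0.91837)
x*(-156) + m(-2, 0 - 1*(-1)) = -45/49*(-156) + (-2/5 - (0 - 1*(-1))/5) = 7020/49 + (-2/5 - (0 + 1)/5) = 7020/49 + (-2/5 - 1/5*1) = 7020/49 + (-2/5 - 1/5) = 7020/49 - 3/5 = 34953/245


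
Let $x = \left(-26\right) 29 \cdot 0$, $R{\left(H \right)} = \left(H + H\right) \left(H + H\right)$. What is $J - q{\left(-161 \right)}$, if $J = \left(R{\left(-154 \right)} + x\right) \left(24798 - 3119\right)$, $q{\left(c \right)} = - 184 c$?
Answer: $2056527032$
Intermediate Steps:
$R{\left(H \right)} = 4 H^{2}$ ($R{\left(H \right)} = 2 H 2 H = 4 H^{2}$)
$x = 0$ ($x = \left(-754\right) 0 = 0$)
$J = 2056556656$ ($J = \left(4 \left(-154\right)^{2} + 0\right) \left(24798 - 3119\right) = \left(4 \cdot 23716 + 0\right) 21679 = \left(94864 + 0\right) 21679 = 94864 \cdot 21679 = 2056556656$)
$J - q{\left(-161 \right)} = 2056556656 - \left(-184\right) \left(-161\right) = 2056556656 - 29624 = 2056527032$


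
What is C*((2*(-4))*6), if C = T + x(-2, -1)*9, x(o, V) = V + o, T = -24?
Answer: 2448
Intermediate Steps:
C = -51 (C = -24 + (-1 - 2)*9 = -24 - 3*9 = -24 - 27 = -51)
C*((2*(-4))*6) = -51*2*(-4)*6 = -(-408)*6 = -51*(-48) = 2448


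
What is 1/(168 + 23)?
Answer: 1/191 ≈ 0.0052356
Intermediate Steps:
1/(168 + 23) = 1/191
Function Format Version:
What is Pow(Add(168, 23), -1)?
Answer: Rational(1, 191) ≈ 0.0052356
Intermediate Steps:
Pow(Add(168, 23), -1) = Pow(191, -1) = Rational(1, 191)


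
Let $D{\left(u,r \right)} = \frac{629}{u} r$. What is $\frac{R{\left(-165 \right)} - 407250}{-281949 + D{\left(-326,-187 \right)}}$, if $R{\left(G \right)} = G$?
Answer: $\frac{132817290}{91797751} \approx 1.4468$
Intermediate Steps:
$D{\left(u,r \right)} = \frac{629 r}{u}$
$\frac{R{\left(-165 \right)} - 407250}{-281949 + D{\left(-326,-187 \right)}} = \frac{-165 - 407250}{-281949 + 629 \left(-187\right) \frac{1}{-326}} = - \frac{407415}{-281949 + 629 \left(-187\right) \left(- \frac{1}{326}\right)} = - \frac{407415}{-281949 + \frac{117623}{326}} = - \frac{407415}{- \frac{91797751}{326}} = \left(-407415\right) \left(- \frac{326}{91797751}\right) = \frac{132817290}{91797751}$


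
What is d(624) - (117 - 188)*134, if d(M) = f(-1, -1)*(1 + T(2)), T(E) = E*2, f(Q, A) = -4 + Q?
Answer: 9489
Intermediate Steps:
T(E) = 2*E
d(M) = -25 (d(M) = (-4 - 1)*(1 + 2*2) = -5*(1 + 4) = -5*5 = -25)
d(624) - (117 - 188)*134 = -25 - (117 - 188)*134 = -25 - (-71)*134 = -25 - 1*(-9514) = -25 + 9514 = 9489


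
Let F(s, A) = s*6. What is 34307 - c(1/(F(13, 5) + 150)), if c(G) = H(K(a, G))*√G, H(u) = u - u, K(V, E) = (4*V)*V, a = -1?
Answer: 34307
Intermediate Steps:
F(s, A) = 6*s
K(V, E) = 4*V²
H(u) = 0
c(G) = 0 (c(G) = 0*√G = 0)
34307 - c(1/(F(13, 5) + 150)) = 34307 - 1*0 = 34307 + 0 = 34307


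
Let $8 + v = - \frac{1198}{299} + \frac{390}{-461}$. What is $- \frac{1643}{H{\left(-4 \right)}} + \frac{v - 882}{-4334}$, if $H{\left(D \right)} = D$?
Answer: $\frac{491006047855}{1194788452} \approx 410.96$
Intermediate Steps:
$v = - \frac{1771600}{137839}$ ($v = -8 + \left(- \frac{1198}{299} + \frac{390}{-461}\right) = -8 + \left(\left(-1198\right) \frac{1}{299} + 390 \left(- \frac{1}{461}\right)\right) = -8 - \frac{668888}{137839} = - \frac{1771600}{137839} \approx -12.853$)
$- \frac{1643}{H{\left(-4 \right)}} + \frac{v - 882}{-4334} = - \frac{1643}{-4} + \frac{- \frac{1771600}{137839} - 882}{-4334} = \left(-1643\right) \left(- \frac{1}{4}\right) + \left(- \frac{1771600}{137839} - 882\right) \left(- \frac{1}{4334}\right) = \frac{1643}{4} - - \frac{61672799}{298697113} = \frac{1643}{4} + \frac{61672799}{298697113} = \frac{491006047855}{1194788452}$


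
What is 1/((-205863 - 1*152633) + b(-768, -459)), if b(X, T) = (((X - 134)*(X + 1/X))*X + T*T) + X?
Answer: -1/532170733 ≈ -1.8791e-9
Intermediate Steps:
b(X, T) = X + T² + X*(-134 + X)*(X + 1/X) (b(X, T) = (((-134 + X)*(X + 1/X))*X + T²) + X = (X*(-134 + X)*(X + 1/X) + T²) + X = (T² + X*(-134 + X)*(X + 1/X)) + X = X + T² + X*(-134 + X)*(X + 1/X))
1/((-205863 - 1*152633) + b(-768, -459)) = 1/((-205863 - 1*152633) + (-134 + (-459)² + (-768)³ - 134*(-768)² + 2*(-768))) = 1/((-205863 - 152633) + (-134 + 210681 - 452984832 - 134*589824 - 1536)) = 1/(-358496 + (-134 + 210681 - 452984832 - 79036416 - 1536)) = 1/(-358496 - 531812237) = 1/(-532170733) = -1/532170733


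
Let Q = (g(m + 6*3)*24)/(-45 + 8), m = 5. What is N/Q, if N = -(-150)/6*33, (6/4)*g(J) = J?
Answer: -30525/368 ≈ -82.948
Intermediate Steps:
g(J) = 2*J/3
N = 825 (N = -(-150)/6*33 = -25*(-1)*33 = 25*33 = 825)
Q = -368/37 (Q = ((2*(5 + 6*3)/3)*24)/(-45 + 8) = ((2*(5 + 18)/3)*24)/(-37) = (((⅔)*23)*24)*(-1/37) = ((46/3)*24)*(-1/37) = 368*(-1/37) = -368/37 ≈ -9.9460)
N/Q = 825/(-368/37) = 825*(-37/368) = -30525/368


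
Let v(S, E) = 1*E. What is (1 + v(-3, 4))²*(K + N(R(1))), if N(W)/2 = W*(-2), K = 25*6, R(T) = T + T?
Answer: 3550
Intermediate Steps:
v(S, E) = E
R(T) = 2*T
K = 150
N(W) = -4*W (N(W) = 2*(W*(-2)) = 2*(-2*W) = -4*W)
(1 + v(-3, 4))²*(K + N(R(1))) = (1 + 4)²*(150 - 8) = 5²*(150 - 4*2) = 25*(150 - 8) = 25*142 = 3550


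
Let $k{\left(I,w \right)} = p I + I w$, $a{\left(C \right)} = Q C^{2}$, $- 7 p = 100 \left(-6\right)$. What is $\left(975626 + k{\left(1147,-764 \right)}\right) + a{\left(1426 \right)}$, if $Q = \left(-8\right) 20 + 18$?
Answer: $- \frac{2019891718}{7} \approx -2.8856 \cdot 10^{8}$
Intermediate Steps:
$Q = -142$ ($Q = -160 + 18 = -142$)
$p = \frac{600}{7}$ ($p = - \frac{100 \left(-6\right)}{7} = \left(- \frac{1}{7}\right) \left(-600\right) = \frac{600}{7} \approx 85.714$)
$a{\left(C \right)} = - 142 C^{2}$
$k{\left(I,w \right)} = \frac{600 I}{7} + I w$
$\left(975626 + k{\left(1147,-764 \right)}\right) + a{\left(1426 \right)} = \left(975626 + \frac{1}{7} \cdot 1147 \left(600 + 7 \left(-764\right)\right)\right) - 142 \cdot 1426^{2} = \left(975626 + \frac{1}{7} \cdot 1147 \left(600 - 5348\right)\right) - 288753592 = \left(975626 + \frac{1}{7} \cdot 1147 \left(-4748\right)\right) - 288753592 = \left(975626 - \frac{5445956}{7}\right) - 288753592 = \frac{1383426}{7} - 288753592 = - \frac{2019891718}{7}$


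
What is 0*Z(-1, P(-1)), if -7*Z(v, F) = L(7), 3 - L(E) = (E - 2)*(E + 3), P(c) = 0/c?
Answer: 0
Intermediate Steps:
P(c) = 0
L(E) = 3 - (-2 + E)*(3 + E) (L(E) = 3 - (E - 2)*(E + 3) = 3 - (-2 + E)*(3 + E))
Z(v, F) = 47/7 (Z(v, F) = -(9 - 1*7 - 1*7²)/7 = -(9 - 7 - 1*49)/7 = -(9 - 7 - 49)/7 = -⅐*(-47) = 47/7)
0*Z(-1, P(-1)) = 0*(47/7) = 0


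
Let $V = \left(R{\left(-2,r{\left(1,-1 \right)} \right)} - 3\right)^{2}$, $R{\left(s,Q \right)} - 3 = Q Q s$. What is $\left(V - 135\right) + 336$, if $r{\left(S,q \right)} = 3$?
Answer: $525$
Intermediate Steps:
$R{\left(s,Q \right)} = 3 + s Q^{2}$ ($R{\left(s,Q \right)} = 3 + Q Q s = 3 + Q^{2} s = 3 + s Q^{2}$)
$V = 324$ ($V = \left(\left(3 - 2 \cdot 3^{2}\right) - 3\right)^{2} = \left(\left(3 - 18\right) - 3\right)^{2} = \left(-15 - 3\right)^{2} = \left(-18\right)^{2} = 324$)
$\left(V - 135\right) + 336 = \left(324 - 135\right) + 336 = 189 + 336 = 525$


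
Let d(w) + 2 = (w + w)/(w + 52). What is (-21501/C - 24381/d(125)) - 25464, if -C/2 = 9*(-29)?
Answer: 48224021/3016 ≈ 15989.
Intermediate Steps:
C = 522 (C = -18*(-29) = -2*(-261) = 522)
d(w) = -2 + 2*w/(52 + w) (d(w) = -2 + (w + w)/(w + 52) = -2 + (2*w)/(52 + w) = -2 + 2*w/(52 + w))
(-21501/C - 24381/d(125)) - 25464 = (-21501/522 - 24381/((-104/(52 + 125)))) - 25464 = (-21501*1/522 - 24381/((-104/177))) - 25464 = (-2389/58 - 24381/((-104*1/177))) - 25464 = (-2389/58 - 24381/(-104/177)) - 25464 = (-2389/58 - 24381*(-177/104)) - 25464 = (-2389/58 + 4315437/104) - 25464 = 125023445/3016 - 25464 = 48224021/3016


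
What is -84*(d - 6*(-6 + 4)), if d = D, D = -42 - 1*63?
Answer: 7812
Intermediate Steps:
D = -105 (D = -42 - 63 = -105)
d = -105
-84*(d - 6*(-6 + 4)) = -84*(-105 - 6*(-6 + 4)) = -84*(-105 - 6*(-2)) = -84*(-105 + 12) = -84*(-93) = 7812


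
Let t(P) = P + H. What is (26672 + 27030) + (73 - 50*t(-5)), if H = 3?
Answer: 53875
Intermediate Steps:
t(P) = 3 + P (t(P) = P + 3 = 3 + P)
(26672 + 27030) + (73 - 50*t(-5)) = (26672 + 27030) + (73 - 50*(3 - 5)) = 53702 + (73 - 50*(-2)) = 53702 + (73 + 100) = 53702 + 173 = 53875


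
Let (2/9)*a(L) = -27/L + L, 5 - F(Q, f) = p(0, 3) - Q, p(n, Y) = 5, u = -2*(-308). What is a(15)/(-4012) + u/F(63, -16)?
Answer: 1762607/180540 ≈ 9.7630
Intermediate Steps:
u = 616
F(Q, f) = Q (F(Q, f) = 5 - (5 - Q) = 5 + (-5 + Q) = Q)
a(L) = -243/(2*L) + 9*L/2 (a(L) = 9*(-27/L + L)/2 = 9*(L - 27/L)/2 = -243/(2*L) + 9*L/2)
a(15)/(-4012) + u/F(63, -16) = ((9/2)*(-27 + 15²)/15)/(-4012) + 616/63 = ((9/2)*(1/15)*(-27 + 225))*(-1/4012) + 616*(1/63) = ((9/2)*(1/15)*198)*(-1/4012) + 88/9 = (297/5)*(-1/4012) + 88/9 = -297/20060 + 88/9 = 1762607/180540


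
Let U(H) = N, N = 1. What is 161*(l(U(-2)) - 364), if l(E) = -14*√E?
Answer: -60858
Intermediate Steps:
U(H) = 1
161*(l(U(-2)) - 364) = 161*(-14*√1 - 364) = 161*(-14*1 - 364) = 161*(-14 - 364) = 161*(-378) = -60858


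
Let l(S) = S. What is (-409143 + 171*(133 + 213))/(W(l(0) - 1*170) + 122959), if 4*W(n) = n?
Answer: -699954/245833 ≈ -2.8473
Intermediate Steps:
W(n) = n/4
(-409143 + 171*(133 + 213))/(W(l(0) - 1*170) + 122959) = (-409143 + 171*(133 + 213))/((0 - 1*170)/4 + 122959) = (-409143 + 171*346)/((0 - 170)/4 + 122959) = (-409143 + 59166)/((1/4)*(-170) + 122959) = -349977/(-85/2 + 122959) = -349977/245833/2 = -349977*2/245833 = -699954/245833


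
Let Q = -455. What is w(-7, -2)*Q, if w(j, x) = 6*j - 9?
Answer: 23205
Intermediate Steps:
w(j, x) = -9 + 6*j
w(-7, -2)*Q = (-9 + 6*(-7))*(-455) = (-9 - 42)*(-455) = -51*(-455) = 23205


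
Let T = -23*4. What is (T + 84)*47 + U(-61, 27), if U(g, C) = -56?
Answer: -432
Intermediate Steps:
T = -92
(T + 84)*47 + U(-61, 27) = (-92 + 84)*47 - 56 = -8*47 - 56 = -376 - 56 = -432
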